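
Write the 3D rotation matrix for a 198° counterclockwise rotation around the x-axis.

Rotation matrix for counterclockwise 198° around x-axis:
cos(198°) = -0.9511, sin(198°) = -0.3090
Result: [[1, 0, 0], [0, -0.9511, 0.3090], [0, -0.3090, -0.9511]]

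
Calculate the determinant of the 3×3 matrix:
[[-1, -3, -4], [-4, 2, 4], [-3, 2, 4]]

Expansion along first row:
det = -1·det([[2,4],[2,4]]) - -3·det([[-4,4],[-3,4]]) + -4·det([[-4,2],[-3,2]])
    = -1·(2·4 - 4·2) - -3·(-4·4 - 4·-3) + -4·(-4·2 - 2·-3)
    = -1·0 - -3·-4 + -4·-2
    = 0 + -12 + 8 = -4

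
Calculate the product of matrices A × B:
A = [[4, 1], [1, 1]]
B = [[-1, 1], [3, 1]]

Matrix multiplication:
C[0][0] = 4×-1 + 1×3 = -1
C[0][1] = 4×1 + 1×1 = 5
C[1][0] = 1×-1 + 1×3 = 2
C[1][1] = 1×1 + 1×1 = 2
Result: [[-1, 5], [2, 2]]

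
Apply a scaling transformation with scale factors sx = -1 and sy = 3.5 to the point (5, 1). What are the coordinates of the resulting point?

Scaling matrix:
[[-1, 0], [0, 3.50]]
Result: (5 × -1, 1 × 3.5) = (-5, 3.5)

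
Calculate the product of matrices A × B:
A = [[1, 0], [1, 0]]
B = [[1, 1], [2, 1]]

Matrix multiplication:
C[0][0] = 1×1 + 0×2 = 1
C[0][1] = 1×1 + 0×1 = 1
C[1][0] = 1×1 + 0×2 = 1
C[1][1] = 1×1 + 0×1 = 1
Result: [[1, 1], [1, 1]]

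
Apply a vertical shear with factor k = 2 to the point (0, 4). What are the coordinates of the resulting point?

Shear matrix for vertical shear with factor k = 2:
[[1, 0], [2, 1]]
Result: (0, 4) → (0, 4)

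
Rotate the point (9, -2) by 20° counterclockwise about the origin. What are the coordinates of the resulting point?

Rotation matrix for 20°: [[cos 20°, -sin 20°], [sin 20°, cos 20°]] ≈ [[0.939693, -0.342020], [0.342020, 0.939693]]
[[0.939693, -0.342020], [0.342020, 0.939693]] × [9, -2]ᵀ ≈ [9.1413, 1.1988]ᵀ
Result: (9.1413, 1.1988)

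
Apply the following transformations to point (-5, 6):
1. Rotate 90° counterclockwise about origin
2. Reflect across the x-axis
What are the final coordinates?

Step 1: Rotate 90° → (-6, -5)
Step 2: Reflect across x-axis → (-6, 5)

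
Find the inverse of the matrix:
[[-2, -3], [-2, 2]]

For [[a,b],[c,d]], inverse = (1/det)·[[d,-b],[-c,a]]
det = (-2)(2) - (-3)(-2) = -4 - 6 = -10
Inverse = (1/-10)·[[2, 3], [2, -2]]
= [[-1/5, -3/10], [-1/5, 1/5]]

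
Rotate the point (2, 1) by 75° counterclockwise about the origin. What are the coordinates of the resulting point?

Rotation matrix for 75°: [[cos 75°, -sin 75°], [sin 75°, cos 75°]] ≈ [[0.258819, -0.965926], [0.965926, 0.258819]]
[[0.258819, -0.965926], [0.965926, 0.258819]] × [2, 1]ᵀ ≈ [-0.4483, 2.1907]ᵀ
Result: (-0.4483, 2.1907)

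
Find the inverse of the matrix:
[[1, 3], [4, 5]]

For [[a,b],[c,d]], inverse = (1/det)·[[d,-b],[-c,a]]
det = (1)(5) - (3)(4) = 5 - 12 = -7
Inverse = (1/-7)·[[5, -3], [-4, 1]]
= [[-5/7, 3/7], [4/7, -1/7]]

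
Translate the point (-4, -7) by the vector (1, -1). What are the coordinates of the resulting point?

Translation by (1, -1) (homogeneous matrix [[1, 0, 1], [0, 1, -1], [0, 0, 1]]):
x' = -4 + 1 = -3
y' = -7 + -1 = -8
Result: (-3, -8)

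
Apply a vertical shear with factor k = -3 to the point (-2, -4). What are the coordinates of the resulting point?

Shear matrix for vertical shear with factor k = -3:
[[1, 0], [-3, 1]]
Result: (-2, -4) → (-2, 2)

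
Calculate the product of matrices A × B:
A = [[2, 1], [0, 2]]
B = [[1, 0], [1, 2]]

Matrix multiplication:
C[0][0] = 2×1 + 1×1 = 3
C[0][1] = 2×0 + 1×2 = 2
C[1][0] = 0×1 + 2×1 = 2
C[1][1] = 0×0 + 2×2 = 4
Result: [[3, 2], [2, 4]]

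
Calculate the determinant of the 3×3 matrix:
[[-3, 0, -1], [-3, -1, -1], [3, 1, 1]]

Expansion along first row:
det = -3·det([[-1,-1],[1,1]]) - 0·det([[-3,-1],[3,1]]) + -1·det([[-3,-1],[3,1]])
    = -3·(-1·1 - -1·1) - 0·(-3·1 - -1·3) + -1·(-3·1 - -1·3)
    = -3·0 - 0·0 + -1·0
    = 0 + 0 + 0 = 0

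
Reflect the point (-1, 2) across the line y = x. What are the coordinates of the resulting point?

Reflection across line y = x: (-1, 2) → (2, -1)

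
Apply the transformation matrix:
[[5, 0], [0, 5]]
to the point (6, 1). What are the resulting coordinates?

Matrix multiplication:
[[5, 0], [0, 5]] × [6, 1]ᵀ
= [(5)(6) + (0)(1), (0)(6) + (5)(1)]ᵀ
= [30, 5]ᵀ
Result: (30, 5)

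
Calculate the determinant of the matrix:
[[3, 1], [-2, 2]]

For a 2×2 matrix [[a, b], [c, d]], det = ad - bc
det = (3)(2) - (1)(-2) = 6 - -2 = 8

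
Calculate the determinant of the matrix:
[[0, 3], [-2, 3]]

For a 2×2 matrix [[a, b], [c, d]], det = ad - bc
det = (0)(3) - (3)(-2) = 0 - -6 = 6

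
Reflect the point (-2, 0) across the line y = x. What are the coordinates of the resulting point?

Reflection across line y = x: (-2, 0) → (0, -2)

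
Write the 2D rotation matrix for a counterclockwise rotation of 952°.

Rotation matrix formula: [[cos θ, -sin θ], [sin θ, cos θ]]
For θ = 952°:
cos(952°) = -0.6157
sin(952°) = -0.7880
Result: [[-0.6157, 0.7880], [-0.7880, -0.6157]]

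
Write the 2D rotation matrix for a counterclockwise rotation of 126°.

Rotation matrix formula: [[cos θ, -sin θ], [sin θ, cos θ]]
For θ = 126°:
cos(126°) = -0.5878
sin(126°) = 0.8090
Result: [[-0.5878, -0.8090], [0.8090, -0.5878]]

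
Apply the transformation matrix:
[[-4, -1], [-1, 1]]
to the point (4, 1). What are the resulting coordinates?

Matrix multiplication:
[[-4, -1], [-1, 1]] × [4, 1]ᵀ
= [(-4)(4) + (-1)(1), (-1)(4) + (1)(1)]ᵀ
= [-17, -3]ᵀ
Result: (-17, -3)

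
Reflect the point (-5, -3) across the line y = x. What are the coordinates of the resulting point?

Reflection across line y = x: (-5, -3) → (-3, -5)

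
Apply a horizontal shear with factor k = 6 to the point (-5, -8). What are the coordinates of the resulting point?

Shear matrix for horizontal shear with factor k = 6:
[[1, 6], [0, 1]]
Result: (-5, -8) → (-53, -8)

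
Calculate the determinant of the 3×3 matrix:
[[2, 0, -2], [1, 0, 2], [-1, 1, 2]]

Expansion along first row:
det = 2·det([[0,2],[1,2]]) - 0·det([[1,2],[-1,2]]) + -2·det([[1,0],[-1,1]])
    = 2·(0·2 - 2·1) - 0·(1·2 - 2·-1) + -2·(1·1 - 0·-1)
    = 2·-2 - 0·4 + -2·1
    = -4 + 0 + -2 = -6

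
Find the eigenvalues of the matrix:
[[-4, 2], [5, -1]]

Characteristic equation: det(A - λI) = 0
λ² - (trace)λ + (det) = 0
trace = -4 + -1 = -5, det = (-4)(-1) - (2)(5) = -6
λ² - (-5)λ + (-6) = 0
λ = (-5 ± √((-5)² - 4·(-6))) / 2 = (-5 ± √49) / 2
Solving: λ = -6, 1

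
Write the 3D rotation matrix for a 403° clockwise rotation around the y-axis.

Rotation matrix for clockwise 403° around y-axis:
A clockwise rotation by 403° is a counterclockwise rotation by -403°.
cos(-403°) = 0.7314, sin(-403°) = -0.6820
Result: [[0.7314, 0, -0.6820], [0, 1, 0], [0.6820, 0, 0.7314]]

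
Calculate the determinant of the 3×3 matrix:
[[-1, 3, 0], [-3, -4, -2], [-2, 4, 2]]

Expansion along first row:
det = -1·det([[-4,-2],[4,2]]) - 3·det([[-3,-2],[-2,2]]) + 0·det([[-3,-4],[-2,4]])
    = -1·(-4·2 - -2·4) - 3·(-3·2 - -2·-2) + 0·(-3·4 - -4·-2)
    = -1·0 - 3·-10 + 0·-20
    = 0 + 30 + 0 = 30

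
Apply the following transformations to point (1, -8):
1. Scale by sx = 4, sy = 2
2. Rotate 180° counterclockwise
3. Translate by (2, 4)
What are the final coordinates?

Step 1: Scale → (4, -16)
Step 2: Rotate 180° → (-4, 16)
Step 3: Translate → (-2, 20)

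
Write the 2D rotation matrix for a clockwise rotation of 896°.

Rotation matrix formula: [[cos θ, -sin θ], [sin θ, cos θ]]
A clockwise rotation by 896° is equivalent to a counterclockwise rotation by -896°.
For θ = -896°:
cos(-896°) = -0.9976
sin(-896°) = -0.0698
Result: [[-0.9976, 0.0698], [-0.0698, -0.9976]]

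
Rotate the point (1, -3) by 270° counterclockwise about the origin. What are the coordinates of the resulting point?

Rotation matrix for 270°: [[cos 270°, -sin 270°], [sin 270°, cos 270°]] = [[0, 1], [-1, 0]]
[[0, 1], [-1, 0]] × [1, -3]ᵀ = [-3, -1]ᵀ
Result: (-3, -1)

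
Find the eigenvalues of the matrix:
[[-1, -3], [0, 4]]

Characteristic equation: det(A - λI) = 0
λ² - (trace)λ + (det) = 0
trace = -1 + 4 = 3, det = (-1)(4) - (-3)(0) = -4
λ² - (3)λ + (-4) = 0
λ = (3 ± √((3)² - 4·(-4))) / 2 = (3 ± √25) / 2
Solving: λ = -1, 4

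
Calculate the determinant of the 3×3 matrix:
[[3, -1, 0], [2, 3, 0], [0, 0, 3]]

Expansion along first row:
det = 3·det([[3,0],[0,3]]) - -1·det([[2,0],[0,3]]) + 0·det([[2,3],[0,0]])
    = 3·(3·3 - 0·0) - -1·(2·3 - 0·0) + 0·(2·0 - 3·0)
    = 3·9 - -1·6 + 0·0
    = 27 + 6 + 0 = 33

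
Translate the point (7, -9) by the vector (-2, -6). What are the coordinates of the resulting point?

Translation by (-2, -6) (homogeneous matrix [[1, 0, -2], [0, 1, -6], [0, 0, 1]]):
x' = 7 + -2 = 5
y' = -9 + -6 = -15
Result: (5, -15)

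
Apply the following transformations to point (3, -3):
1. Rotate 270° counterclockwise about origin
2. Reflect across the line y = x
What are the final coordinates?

Step 1: Rotate 270° → (-3, -3)
Step 2: Reflect across line y = x → (-3, -3)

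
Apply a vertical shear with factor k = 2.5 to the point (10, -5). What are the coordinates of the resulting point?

Shear matrix for vertical shear with factor k = 2.5:
[[1, 0], [2.50, 1]]
Result: (10, -5) → (10, 20)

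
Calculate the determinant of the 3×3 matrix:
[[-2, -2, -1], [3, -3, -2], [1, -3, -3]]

Expansion along first row:
det = -2·det([[-3,-2],[-3,-3]]) - -2·det([[3,-2],[1,-3]]) + -1·det([[3,-3],[1,-3]])
    = -2·(-3·-3 - -2·-3) - -2·(3·-3 - -2·1) + -1·(3·-3 - -3·1)
    = -2·3 - -2·-7 + -1·-6
    = -6 + -14 + 6 = -14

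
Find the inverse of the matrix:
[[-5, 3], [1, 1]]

For [[a,b],[c,d]], inverse = (1/det)·[[d,-b],[-c,a]]
det = (-5)(1) - (3)(1) = -5 - 3 = -8
Inverse = (1/-8)·[[1, -3], [-1, -5]]
= [[-1/8, 3/8], [1/8, 5/8]]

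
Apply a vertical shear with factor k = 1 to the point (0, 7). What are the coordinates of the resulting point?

Shear matrix for vertical shear with factor k = 1:
[[1, 0], [1, 1]]
Result: (0, 7) → (0, 7)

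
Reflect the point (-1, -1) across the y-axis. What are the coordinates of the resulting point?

Reflection across y-axis: (-1, -1) → (1, -1)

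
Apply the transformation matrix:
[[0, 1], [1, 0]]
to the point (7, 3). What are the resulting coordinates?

Matrix multiplication:
[[0, 1], [1, 0]] × [7, 3]ᵀ
= [(0)(7) + (1)(3), (1)(7) + (0)(3)]ᵀ
= [3, 7]ᵀ
Result: (3, 7)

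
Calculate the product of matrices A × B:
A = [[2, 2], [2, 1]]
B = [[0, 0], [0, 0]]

Matrix multiplication:
C[0][0] = 2×0 + 2×0 = 0
C[0][1] = 2×0 + 2×0 = 0
C[1][0] = 2×0 + 1×0 = 0
C[1][1] = 2×0 + 1×0 = 0
Result: [[0, 0], [0, 0]]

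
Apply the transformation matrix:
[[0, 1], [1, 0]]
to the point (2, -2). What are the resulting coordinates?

Matrix multiplication:
[[0, 1], [1, 0]] × [2, -2]ᵀ
= [(0)(2) + (1)(-2), (1)(2) + (0)(-2)]ᵀ
= [-2, 2]ᵀ
Result: (-2, 2)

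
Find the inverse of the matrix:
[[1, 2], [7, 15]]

For [[a,b],[c,d]], inverse = (1/det)·[[d,-b],[-c,a]]
det = (1)(15) - (2)(7) = 15 - 14 = 1
Inverse = [[15, -2], [-7, 1]]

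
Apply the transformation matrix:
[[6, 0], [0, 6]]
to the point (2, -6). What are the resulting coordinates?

Matrix multiplication:
[[6, 0], [0, 6]] × [2, -6]ᵀ
= [(6)(2) + (0)(-6), (0)(2) + (6)(-6)]ᵀ
= [12, -36]ᵀ
Result: (12, -36)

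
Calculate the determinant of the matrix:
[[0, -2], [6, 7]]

For a 2×2 matrix [[a, b], [c, d]], det = ad - bc
det = (0)(7) - (-2)(6) = 0 - -12 = 12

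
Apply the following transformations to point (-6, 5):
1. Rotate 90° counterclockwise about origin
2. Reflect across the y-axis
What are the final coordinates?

Step 1: Rotate 90° → (-5, -6)
Step 2: Reflect across y-axis → (5, -6)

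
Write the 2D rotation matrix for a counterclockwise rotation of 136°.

Rotation matrix formula: [[cos θ, -sin θ], [sin θ, cos θ]]
For θ = 136°:
cos(136°) = -0.7193
sin(136°) = 0.6947
Result: [[-0.7193, -0.6947], [0.6947, -0.7193]]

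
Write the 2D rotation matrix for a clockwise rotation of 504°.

Rotation matrix formula: [[cos θ, -sin θ], [sin θ, cos θ]]
A clockwise rotation by 504° is equivalent to a counterclockwise rotation by -504°.
For θ = -504°:
cos(-504°) = -0.8090
sin(-504°) = -0.5878
Result: [[-0.8090, 0.5878], [-0.5878, -0.8090]]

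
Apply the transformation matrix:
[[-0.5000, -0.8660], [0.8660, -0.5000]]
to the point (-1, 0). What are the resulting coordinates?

Matrix multiplication:
[[-0.5000, -0.8660], [0.8660, -0.5000]] × [-1, 0]ᵀ
= [(-0.5000)(-1) + (-0.8660)(0), (0.8660)(-1) + (-0.5000)(0)]ᵀ
= [0.5000, -0.8660]ᵀ
Result: (0.5000, -0.8660)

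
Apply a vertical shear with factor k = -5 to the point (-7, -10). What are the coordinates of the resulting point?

Shear matrix for vertical shear with factor k = -5:
[[1, 0], [-5, 1]]
Result: (-7, -10) → (-7, 25)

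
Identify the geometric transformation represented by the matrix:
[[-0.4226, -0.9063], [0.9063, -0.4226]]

This matrix represents: rotation by 115° counterclockwise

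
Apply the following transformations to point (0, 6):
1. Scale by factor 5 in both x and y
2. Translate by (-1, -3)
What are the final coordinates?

Step 1: Scale (0, 6) by 5 → (0, 30)
Step 2: Translate by (-1, -3) → (-1, 27)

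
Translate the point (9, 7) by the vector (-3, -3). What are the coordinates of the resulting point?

Translation by (-3, -3) (homogeneous matrix [[1, 0, -3], [0, 1, -3], [0, 0, 1]]):
x' = 9 + -3 = 6
y' = 7 + -3 = 4
Result: (6, 4)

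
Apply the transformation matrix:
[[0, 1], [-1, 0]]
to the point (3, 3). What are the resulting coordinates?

Matrix multiplication:
[[0, 1], [-1, 0]] × [3, 3]ᵀ
= [(0)(3) + (1)(3), (-1)(3) + (0)(3)]ᵀ
= [3, -3]ᵀ
Result: (3, -3)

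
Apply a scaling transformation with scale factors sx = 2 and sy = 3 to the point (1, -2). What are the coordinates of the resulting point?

Scaling matrix:
[[2, 0], [0, 3]]
Result: (1 × 2, -2 × 3) = (2, -6)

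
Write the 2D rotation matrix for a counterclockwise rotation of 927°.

Rotation matrix formula: [[cos θ, -sin θ], [sin θ, cos θ]]
For θ = 927°:
cos(927°) = -0.8910
sin(927°) = -0.4540
Result: [[-0.8910, 0.4540], [-0.4540, -0.8910]]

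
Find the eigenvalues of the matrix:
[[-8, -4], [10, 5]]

Characteristic equation: det(A - λI) = 0
λ² - (trace)λ + (det) = 0
trace = -8 + 5 = -3, det = (-8)(5) - (-4)(10) = 0
λ² - (-3)λ + (0) = 0
λ = (-3 ± √((-3)² - 4·(0))) / 2 = (-3 ± √9) / 2
Solving: λ = -3, 0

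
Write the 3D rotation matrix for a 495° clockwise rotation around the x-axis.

Rotation matrix for clockwise 495° around x-axis:
A clockwise rotation by 495° is a counterclockwise rotation by -495°.
cos(-495°) = -√2/2, sin(-495°) = -√2/2
Result: [[1, 0, 0], [0, -√2/2, √2/2], [0, -√2/2, -√2/2]]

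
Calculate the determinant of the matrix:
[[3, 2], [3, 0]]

For a 2×2 matrix [[a, b], [c, d]], det = ad - bc
det = (3)(0) - (2)(3) = 0 - 6 = -6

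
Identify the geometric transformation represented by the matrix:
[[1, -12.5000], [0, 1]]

This matrix represents: horizontal shear with factor -12.5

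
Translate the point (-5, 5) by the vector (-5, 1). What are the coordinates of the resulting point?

Translation by (-5, 1) (homogeneous matrix [[1, 0, -5], [0, 1, 1], [0, 0, 1]]):
x' = -5 + -5 = -10
y' = 5 + 1 = 6
Result: (-10, 6)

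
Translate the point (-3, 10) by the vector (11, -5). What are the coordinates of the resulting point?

Translation by (11, -5) (homogeneous matrix [[1, 0, 11], [0, 1, -5], [0, 0, 1]]):
x' = -3 + 11 = 8
y' = 10 + -5 = 5
Result: (8, 5)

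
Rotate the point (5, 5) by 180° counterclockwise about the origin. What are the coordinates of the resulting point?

Rotation matrix for 180°: [[cos 180°, -sin 180°], [sin 180°, cos 180°]] = [[-1, 0], [0, -1]]
[[-1, 0], [0, -1]] × [5, 5]ᵀ = [-5, -5]ᵀ
Result: (-5, -5)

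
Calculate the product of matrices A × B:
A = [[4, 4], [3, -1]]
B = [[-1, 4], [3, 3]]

Matrix multiplication:
C[0][0] = 4×-1 + 4×3 = 8
C[0][1] = 4×4 + 4×3 = 28
C[1][0] = 3×-1 + -1×3 = -6
C[1][1] = 3×4 + -1×3 = 9
Result: [[8, 28], [-6, 9]]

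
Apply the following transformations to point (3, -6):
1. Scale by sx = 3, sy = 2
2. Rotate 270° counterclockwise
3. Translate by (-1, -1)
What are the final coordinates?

Step 1: Scale → (9, -12)
Step 2: Rotate 270° → (-12, -9)
Step 3: Translate → (-13, -10)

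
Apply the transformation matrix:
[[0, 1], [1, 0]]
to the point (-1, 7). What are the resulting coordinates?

Matrix multiplication:
[[0, 1], [1, 0]] × [-1, 7]ᵀ
= [(0)(-1) + (1)(7), (1)(-1) + (0)(7)]ᵀ
= [7, -1]ᵀ
Result: (7, -1)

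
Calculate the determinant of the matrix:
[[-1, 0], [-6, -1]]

For a 2×2 matrix [[a, b], [c, d]], det = ad - bc
det = (-1)(-1) - (0)(-6) = 1 - 0 = 1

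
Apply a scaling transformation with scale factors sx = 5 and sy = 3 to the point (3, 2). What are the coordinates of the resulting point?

Scaling matrix:
[[5, 0], [0, 3]]
Result: (3 × 5, 2 × 3) = (15, 6)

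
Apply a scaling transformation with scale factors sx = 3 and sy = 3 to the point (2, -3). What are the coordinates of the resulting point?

Scaling matrix:
[[3, 0], [0, 3]]
Result: (2 × 3, -3 × 3) = (6, -9)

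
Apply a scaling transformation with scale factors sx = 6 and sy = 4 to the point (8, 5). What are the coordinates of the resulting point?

Scaling matrix:
[[6, 0], [0, 4]]
Result: (8 × 6, 5 × 4) = (48, 20)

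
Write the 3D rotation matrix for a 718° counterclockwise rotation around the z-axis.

Rotation matrix for counterclockwise 718° around z-axis:
cos(718°) = 0.9994, sin(718°) = -0.0349
Result: [[0.9994, 0.0349, 0], [-0.0349, 0.9994, 0], [0, 0, 1]]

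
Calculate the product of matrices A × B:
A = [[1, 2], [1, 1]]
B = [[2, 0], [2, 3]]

Matrix multiplication:
C[0][0] = 1×2 + 2×2 = 6
C[0][1] = 1×0 + 2×3 = 6
C[1][0] = 1×2 + 1×2 = 4
C[1][1] = 1×0 + 1×3 = 3
Result: [[6, 6], [4, 3]]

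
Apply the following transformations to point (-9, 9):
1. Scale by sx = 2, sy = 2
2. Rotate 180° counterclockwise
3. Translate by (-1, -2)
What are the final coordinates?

Step 1: Scale → (-18, 18)
Step 2: Rotate 180° → (18, -18)
Step 3: Translate → (17, -20)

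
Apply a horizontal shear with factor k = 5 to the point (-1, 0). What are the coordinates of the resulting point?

Shear matrix for horizontal shear with factor k = 5:
[[1, 5], [0, 1]]
Result: (-1, 0) → (-1, 0)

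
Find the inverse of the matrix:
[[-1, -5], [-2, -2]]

For [[a,b],[c,d]], inverse = (1/det)·[[d,-b],[-c,a]]
det = (-1)(-2) - (-5)(-2) = 2 - 10 = -8
Inverse = (1/-8)·[[-2, 5], [2, -1]]
= [[1/4, -5/8], [-1/4, 1/8]]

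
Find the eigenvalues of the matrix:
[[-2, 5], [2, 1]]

Characteristic equation: det(A - λI) = 0
λ² - (trace)λ + (det) = 0
trace = -2 + 1 = -1, det = (-2)(1) - (5)(2) = -12
λ² - (-1)λ + (-12) = 0
λ = (-1 ± √((-1)² - 4·(-12))) / 2 = (-1 ± √49) / 2
Solving: λ = -4, 3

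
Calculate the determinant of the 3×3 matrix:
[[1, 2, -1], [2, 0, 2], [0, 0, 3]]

Expansion along first row:
det = 1·det([[0,2],[0,3]]) - 2·det([[2,2],[0,3]]) + -1·det([[2,0],[0,0]])
    = 1·(0·3 - 2·0) - 2·(2·3 - 2·0) + -1·(2·0 - 0·0)
    = 1·0 - 2·6 + -1·0
    = 0 + -12 + 0 = -12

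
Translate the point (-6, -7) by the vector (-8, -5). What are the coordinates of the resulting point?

Translation by (-8, -5) (homogeneous matrix [[1, 0, -8], [0, 1, -5], [0, 0, 1]]):
x' = -6 + -8 = -14
y' = -7 + -5 = -12
Result: (-14, -12)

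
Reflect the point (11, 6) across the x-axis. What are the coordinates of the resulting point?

Reflection across x-axis: (11, 6) → (11, -6)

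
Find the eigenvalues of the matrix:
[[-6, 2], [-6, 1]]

Characteristic equation: det(A - λI) = 0
λ² - (trace)λ + (det) = 0
trace = -6 + 1 = -5, det = (-6)(1) - (2)(-6) = 6
λ² - (-5)λ + (6) = 0
λ = (-5 ± √((-5)² - 4·(6))) / 2 = (-5 ± √1) / 2
Solving: λ = -3, -2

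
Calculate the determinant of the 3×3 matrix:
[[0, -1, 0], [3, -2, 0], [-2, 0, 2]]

Expansion along first row:
det = 0·det([[-2,0],[0,2]]) - -1·det([[3,0],[-2,2]]) + 0·det([[3,-2],[-2,0]])
    = 0·(-2·2 - 0·0) - -1·(3·2 - 0·-2) + 0·(3·0 - -2·-2)
    = 0·-4 - -1·6 + 0·-4
    = 0 + 6 + 0 = 6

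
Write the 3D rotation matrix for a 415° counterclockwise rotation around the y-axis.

Rotation matrix for counterclockwise 415° around y-axis:
cos(415°) = 0.5736, sin(415°) = 0.8192
Result: [[0.5736, 0, 0.8192], [0, 1, 0], [-0.8192, 0, 0.5736]]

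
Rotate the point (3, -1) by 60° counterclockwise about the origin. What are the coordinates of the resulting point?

Rotation matrix for 60°: [[cos 60°, -sin 60°], [sin 60°, cos 60°]] ≈ [[0.500000, -0.866025], [0.866025, 0.500000]]
[[0.500000, -0.866025], [0.866025, 0.500000]] × [3, -1]ᵀ ≈ [2.3660, 2.0981]ᵀ
Result: (2.3660, 2.0981)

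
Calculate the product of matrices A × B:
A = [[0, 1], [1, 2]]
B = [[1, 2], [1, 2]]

Matrix multiplication:
C[0][0] = 0×1 + 1×1 = 1
C[0][1] = 0×2 + 1×2 = 2
C[1][0] = 1×1 + 2×1 = 3
C[1][1] = 1×2 + 2×2 = 6
Result: [[1, 2], [3, 6]]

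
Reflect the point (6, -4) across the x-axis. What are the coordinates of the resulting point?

Reflection across x-axis: (6, -4) → (6, 4)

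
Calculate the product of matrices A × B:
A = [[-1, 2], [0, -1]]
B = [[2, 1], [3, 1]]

Matrix multiplication:
C[0][0] = -1×2 + 2×3 = 4
C[0][1] = -1×1 + 2×1 = 1
C[1][0] = 0×2 + -1×3 = -3
C[1][1] = 0×1 + -1×1 = -1
Result: [[4, 1], [-3, -1]]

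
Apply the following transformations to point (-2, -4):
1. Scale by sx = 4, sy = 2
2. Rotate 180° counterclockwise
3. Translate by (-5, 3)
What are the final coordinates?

Step 1: Scale → (-8, -8)
Step 2: Rotate 180° → (8, 8)
Step 3: Translate → (3, 11)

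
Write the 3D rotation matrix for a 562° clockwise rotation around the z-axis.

Rotation matrix for clockwise 562° around z-axis:
A clockwise rotation by 562° is a counterclockwise rotation by -562°.
cos(-562°) = -0.9272, sin(-562°) = 0.3746
Result: [[-0.9272, -0.3746, 0], [0.3746, -0.9272, 0], [0, 0, 1]]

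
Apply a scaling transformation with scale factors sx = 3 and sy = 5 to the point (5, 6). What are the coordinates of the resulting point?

Scaling matrix:
[[3, 0], [0, 5]]
Result: (5 × 3, 6 × 5) = (15, 30)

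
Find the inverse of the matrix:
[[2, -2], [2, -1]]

For [[a,b],[c,d]], inverse = (1/det)·[[d,-b],[-c,a]]
det = (2)(-1) - (-2)(2) = -2 - -4 = 2
Inverse = (1/2)·[[-1, 2], [-2, 2]]
= [[-1/2, 1], [-1, 1]]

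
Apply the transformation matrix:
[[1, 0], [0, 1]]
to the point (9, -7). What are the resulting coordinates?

Matrix multiplication:
[[1, 0], [0, 1]] × [9, -7]ᵀ
= [(1)(9) + (0)(-7), (0)(9) + (1)(-7)]ᵀ
= [9, -7]ᵀ
Result: (9, -7)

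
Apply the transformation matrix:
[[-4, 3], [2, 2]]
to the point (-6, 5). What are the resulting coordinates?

Matrix multiplication:
[[-4, 3], [2, 2]] × [-6, 5]ᵀ
= [(-4)(-6) + (3)(5), (2)(-6) + (2)(5)]ᵀ
= [39, -2]ᵀ
Result: (39, -2)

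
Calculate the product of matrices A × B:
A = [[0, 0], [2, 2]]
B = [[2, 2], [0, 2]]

Matrix multiplication:
C[0][0] = 0×2 + 0×0 = 0
C[0][1] = 0×2 + 0×2 = 0
C[1][0] = 2×2 + 2×0 = 4
C[1][1] = 2×2 + 2×2 = 8
Result: [[0, 0], [4, 8]]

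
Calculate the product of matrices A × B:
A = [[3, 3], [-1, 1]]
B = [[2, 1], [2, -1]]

Matrix multiplication:
C[0][0] = 3×2 + 3×2 = 12
C[0][1] = 3×1 + 3×-1 = 0
C[1][0] = -1×2 + 1×2 = 0
C[1][1] = -1×1 + 1×-1 = -2
Result: [[12, 0], [0, -2]]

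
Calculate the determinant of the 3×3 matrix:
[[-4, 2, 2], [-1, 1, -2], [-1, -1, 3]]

Expansion along first row:
det = -4·det([[1,-2],[-1,3]]) - 2·det([[-1,-2],[-1,3]]) + 2·det([[-1,1],[-1,-1]])
    = -4·(1·3 - -2·-1) - 2·(-1·3 - -2·-1) + 2·(-1·-1 - 1·-1)
    = -4·1 - 2·-5 + 2·2
    = -4 + 10 + 4 = 10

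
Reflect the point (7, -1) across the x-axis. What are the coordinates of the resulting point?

Reflection across x-axis: (7, -1) → (7, 1)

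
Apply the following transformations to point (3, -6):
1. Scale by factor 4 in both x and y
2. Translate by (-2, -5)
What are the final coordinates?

Step 1: Scale (3, -6) by 4 → (12, -24)
Step 2: Translate by (-2, -5) → (10, -29)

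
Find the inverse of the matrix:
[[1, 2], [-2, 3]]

For [[a,b],[c,d]], inverse = (1/det)·[[d,-b],[-c,a]]
det = (1)(3) - (2)(-2) = 3 - -4 = 7
Inverse = (1/7)·[[3, -2], [2, 1]]
= [[3/7, -2/7], [2/7, 1/7]]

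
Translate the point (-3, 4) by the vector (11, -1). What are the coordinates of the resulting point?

Translation by (11, -1) (homogeneous matrix [[1, 0, 11], [0, 1, -1], [0, 0, 1]]):
x' = -3 + 11 = 8
y' = 4 + -1 = 3
Result: (8, 3)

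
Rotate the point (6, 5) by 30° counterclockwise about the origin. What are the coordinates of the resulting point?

Rotation matrix for 30°: [[cos 30°, -sin 30°], [sin 30°, cos 30°]] ≈ [[0.866025, -0.500000], [0.500000, 0.866025]]
[[0.866025, -0.500000], [0.500000, 0.866025]] × [6, 5]ᵀ ≈ [2.6962, 7.3301]ᵀ
Result: (2.6962, 7.3301)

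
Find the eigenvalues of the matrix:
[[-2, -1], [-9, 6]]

Characteristic equation: det(A - λI) = 0
λ² - (trace)λ + (det) = 0
trace = -2 + 6 = 4, det = (-2)(6) - (-1)(-9) = -21
λ² - (4)λ + (-21) = 0
λ = (4 ± √((4)² - 4·(-21))) / 2 = (4 ± √100) / 2
Solving: λ = -3, 7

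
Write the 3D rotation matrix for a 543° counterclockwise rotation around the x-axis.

Rotation matrix for counterclockwise 543° around x-axis:
cos(543°) = -0.9986, sin(543°) = -0.0523
Result: [[1, 0, 0], [0, -0.9986, 0.0523], [0, -0.0523, -0.9986]]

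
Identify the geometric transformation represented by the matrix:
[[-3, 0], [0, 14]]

This matrix represents: non-uniform scaling by sx = -3, sy = 14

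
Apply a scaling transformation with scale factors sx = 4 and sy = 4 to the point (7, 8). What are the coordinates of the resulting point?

Scaling matrix:
[[4, 0], [0, 4]]
Result: (7 × 4, 8 × 4) = (28, 32)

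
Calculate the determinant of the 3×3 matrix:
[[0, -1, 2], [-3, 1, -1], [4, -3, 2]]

Expansion along first row:
det = 0·det([[1,-1],[-3,2]]) - -1·det([[-3,-1],[4,2]]) + 2·det([[-3,1],[4,-3]])
    = 0·(1·2 - -1·-3) - -1·(-3·2 - -1·4) + 2·(-3·-3 - 1·4)
    = 0·-1 - -1·-2 + 2·5
    = 0 + -2 + 10 = 8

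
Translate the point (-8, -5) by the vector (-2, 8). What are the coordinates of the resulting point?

Translation by (-2, 8) (homogeneous matrix [[1, 0, -2], [0, 1, 8], [0, 0, 1]]):
x' = -8 + -2 = -10
y' = -5 + 8 = 3
Result: (-10, 3)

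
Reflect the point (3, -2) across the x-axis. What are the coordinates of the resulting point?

Reflection across x-axis: (3, -2) → (3, 2)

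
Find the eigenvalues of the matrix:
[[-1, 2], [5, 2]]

Characteristic equation: det(A - λI) = 0
λ² - (trace)λ + (det) = 0
trace = -1 + 2 = 1, det = (-1)(2) - (2)(5) = -12
λ² - (1)λ + (-12) = 0
λ = (1 ± √((1)² - 4·(-12))) / 2 = (1 ± √49) / 2
Solving: λ = -3, 4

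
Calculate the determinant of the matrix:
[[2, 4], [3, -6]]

For a 2×2 matrix [[a, b], [c, d]], det = ad - bc
det = (2)(-6) - (4)(3) = -12 - 12 = -24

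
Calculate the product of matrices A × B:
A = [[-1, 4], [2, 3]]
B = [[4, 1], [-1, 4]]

Matrix multiplication:
C[0][0] = -1×4 + 4×-1 = -8
C[0][1] = -1×1 + 4×4 = 15
C[1][0] = 2×4 + 3×-1 = 5
C[1][1] = 2×1 + 3×4 = 14
Result: [[-8, 15], [5, 14]]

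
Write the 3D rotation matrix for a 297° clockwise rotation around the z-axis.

Rotation matrix for clockwise 297° around z-axis:
A clockwise rotation by 297° is a counterclockwise rotation by -297°.
cos(-297°) = 0.4540, sin(-297°) = 0.8910
Result: [[0.4540, -0.8910, 0], [0.8910, 0.4540, 0], [0, 0, 1]]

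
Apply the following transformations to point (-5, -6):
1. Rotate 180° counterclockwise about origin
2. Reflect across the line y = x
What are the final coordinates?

Step 1: Rotate 180° → (5, 6)
Step 2: Reflect across line y = x → (6, 5)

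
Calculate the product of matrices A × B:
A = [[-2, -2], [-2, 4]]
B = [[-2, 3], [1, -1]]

Matrix multiplication:
C[0][0] = -2×-2 + -2×1 = 2
C[0][1] = -2×3 + -2×-1 = -4
C[1][0] = -2×-2 + 4×1 = 8
C[1][1] = -2×3 + 4×-1 = -10
Result: [[2, -4], [8, -10]]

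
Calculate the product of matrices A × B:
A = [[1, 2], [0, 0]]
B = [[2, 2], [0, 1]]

Matrix multiplication:
C[0][0] = 1×2 + 2×0 = 2
C[0][1] = 1×2 + 2×1 = 4
C[1][0] = 0×2 + 0×0 = 0
C[1][1] = 0×2 + 0×1 = 0
Result: [[2, 4], [0, 0]]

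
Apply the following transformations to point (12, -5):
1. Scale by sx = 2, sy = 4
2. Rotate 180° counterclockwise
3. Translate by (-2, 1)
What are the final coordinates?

Step 1: Scale → (24, -20)
Step 2: Rotate 180° → (-24, 20)
Step 3: Translate → (-26, 21)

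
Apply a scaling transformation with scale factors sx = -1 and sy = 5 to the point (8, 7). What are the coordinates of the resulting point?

Scaling matrix:
[[-1, 0], [0, 5]]
Result: (8 × -1, 7 × 5) = (-8, 35)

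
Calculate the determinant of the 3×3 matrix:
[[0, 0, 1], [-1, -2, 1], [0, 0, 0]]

Expansion along first row:
det = 0·det([[-2,1],[0,0]]) - 0·det([[-1,1],[0,0]]) + 1·det([[-1,-2],[0,0]])
    = 0·(-2·0 - 1·0) - 0·(-1·0 - 1·0) + 1·(-1·0 - -2·0)
    = 0·0 - 0·0 + 1·0
    = 0 + 0 + 0 = 0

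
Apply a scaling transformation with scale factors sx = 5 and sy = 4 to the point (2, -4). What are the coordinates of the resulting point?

Scaling matrix:
[[5, 0], [0, 4]]
Result: (2 × 5, -4 × 4) = (10, -16)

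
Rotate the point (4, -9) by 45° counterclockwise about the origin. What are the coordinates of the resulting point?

Rotation matrix for 45°: [[cos 45°, -sin 45°], [sin 45°, cos 45°]] ≈ [[0.707107, -0.707107], [0.707107, 0.707107]]
[[0.707107, -0.707107], [0.707107, 0.707107]] × [4, -9]ᵀ ≈ [9.1924, -3.5355]ᵀ
Result: (9.1924, -3.5355)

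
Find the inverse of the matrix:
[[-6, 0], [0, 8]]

For [[a,b],[c,d]], inverse = (1/det)·[[d,-b],[-c,a]]
det = (-6)(8) - (0)(0) = -48 - 0 = -48
Inverse = (1/-48)·[[8, 0], [0, -6]]
= [[-1/6, 0], [0, 1/8]]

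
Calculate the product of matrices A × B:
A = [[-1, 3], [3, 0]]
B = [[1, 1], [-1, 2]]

Matrix multiplication:
C[0][0] = -1×1 + 3×-1 = -4
C[0][1] = -1×1 + 3×2 = 5
C[1][0] = 3×1 + 0×-1 = 3
C[1][1] = 3×1 + 0×2 = 3
Result: [[-4, 5], [3, 3]]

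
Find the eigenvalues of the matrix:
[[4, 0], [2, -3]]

Characteristic equation: det(A - λI) = 0
λ² - (trace)λ + (det) = 0
trace = 4 + -3 = 1, det = (4)(-3) - (0)(2) = -12
λ² - (1)λ + (-12) = 0
λ = (1 ± √((1)² - 4·(-12))) / 2 = (1 ± √49) / 2
Solving: λ = -3, 4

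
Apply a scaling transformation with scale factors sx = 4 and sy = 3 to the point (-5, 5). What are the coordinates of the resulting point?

Scaling matrix:
[[4, 0], [0, 3]]
Result: (-5 × 4, 5 × 3) = (-20, 15)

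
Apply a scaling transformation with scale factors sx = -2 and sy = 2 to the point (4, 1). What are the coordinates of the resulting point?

Scaling matrix:
[[-2, 0], [0, 2]]
Result: (4 × -2, 1 × 2) = (-8, 2)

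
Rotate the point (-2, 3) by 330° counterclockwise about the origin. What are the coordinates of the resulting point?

Rotation matrix for 330°: [[cos 330°, -sin 330°], [sin 330°, cos 330°]] ≈ [[0.866025, 0.500000], [-0.500000, 0.866025]]
[[0.866025, 0.500000], [-0.500000, 0.866025]] × [-2, 3]ᵀ ≈ [-0.2321, 3.5981]ᵀ
Result: (-0.2321, 3.5981)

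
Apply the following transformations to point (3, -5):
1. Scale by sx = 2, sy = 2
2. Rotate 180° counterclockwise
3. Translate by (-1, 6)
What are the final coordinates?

Step 1: Scale → (6, -10)
Step 2: Rotate 180° → (-6, 10)
Step 3: Translate → (-7, 16)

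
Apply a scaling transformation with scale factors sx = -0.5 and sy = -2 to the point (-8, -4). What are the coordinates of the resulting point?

Scaling matrix:
[[-0.50, 0], [0, -2]]
Result: (-8 × -0.5, -4 × -2) = (4, 8)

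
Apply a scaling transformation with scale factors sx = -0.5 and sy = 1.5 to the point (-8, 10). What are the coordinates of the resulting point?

Scaling matrix:
[[-0.50, 0], [0, 1.50]]
Result: (-8 × -0.5, 10 × 1.5) = (4, 15)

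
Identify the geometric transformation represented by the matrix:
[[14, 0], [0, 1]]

This matrix represents: non-uniform scaling by sx = 14, sy = 1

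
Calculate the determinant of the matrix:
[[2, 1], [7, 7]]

For a 2×2 matrix [[a, b], [c, d]], det = ad - bc
det = (2)(7) - (1)(7) = 14 - 7 = 7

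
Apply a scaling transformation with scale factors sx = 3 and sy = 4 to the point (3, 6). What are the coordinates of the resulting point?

Scaling matrix:
[[3, 0], [0, 4]]
Result: (3 × 3, 6 × 4) = (9, 24)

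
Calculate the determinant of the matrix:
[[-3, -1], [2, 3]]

For a 2×2 matrix [[a, b], [c, d]], det = ad - bc
det = (-3)(3) - (-1)(2) = -9 - -2 = -7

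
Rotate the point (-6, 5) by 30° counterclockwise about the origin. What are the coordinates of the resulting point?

Rotation matrix for 30°: [[cos 30°, -sin 30°], [sin 30°, cos 30°]] ≈ [[0.866025, -0.500000], [0.500000, 0.866025]]
[[0.866025, -0.500000], [0.500000, 0.866025]] × [-6, 5]ᵀ ≈ [-7.6962, 1.3301]ᵀ
Result: (-7.6962, 1.3301)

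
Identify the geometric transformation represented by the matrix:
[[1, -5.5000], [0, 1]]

This matrix represents: horizontal shear with factor -5.5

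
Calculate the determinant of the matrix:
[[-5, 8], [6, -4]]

For a 2×2 matrix [[a, b], [c, d]], det = ad - bc
det = (-5)(-4) - (8)(6) = 20 - 48 = -28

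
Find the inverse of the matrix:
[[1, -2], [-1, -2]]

For [[a,b],[c,d]], inverse = (1/det)·[[d,-b],[-c,a]]
det = (1)(-2) - (-2)(-1) = -2 - 2 = -4
Inverse = (1/-4)·[[-2, 2], [1, 1]]
= [[1/2, -1/2], [-1/4, -1/4]]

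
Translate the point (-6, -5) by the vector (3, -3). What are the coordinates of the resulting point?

Translation by (3, -3) (homogeneous matrix [[1, 0, 3], [0, 1, -3], [0, 0, 1]]):
x' = -6 + 3 = -3
y' = -5 + -3 = -8
Result: (-3, -8)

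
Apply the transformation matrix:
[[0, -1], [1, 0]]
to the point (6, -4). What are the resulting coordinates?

Matrix multiplication:
[[0, -1], [1, 0]] × [6, -4]ᵀ
= [(0)(6) + (-1)(-4), (1)(6) + (0)(-4)]ᵀ
= [4, 6]ᵀ
Result: (4, 6)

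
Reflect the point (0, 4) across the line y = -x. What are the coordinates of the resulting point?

Reflection across line y = -x: (0, 4) → (-4, 0)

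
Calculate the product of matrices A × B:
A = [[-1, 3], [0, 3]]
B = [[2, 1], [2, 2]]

Matrix multiplication:
C[0][0] = -1×2 + 3×2 = 4
C[0][1] = -1×1 + 3×2 = 5
C[1][0] = 0×2 + 3×2 = 6
C[1][1] = 0×1 + 3×2 = 6
Result: [[4, 5], [6, 6]]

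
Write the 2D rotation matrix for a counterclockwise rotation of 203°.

Rotation matrix formula: [[cos θ, -sin θ], [sin θ, cos θ]]
For θ = 203°:
cos(203°) = -0.9205
sin(203°) = -0.3907
Result: [[-0.9205, 0.3907], [-0.3907, -0.9205]]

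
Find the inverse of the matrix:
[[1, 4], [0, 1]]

For [[a,b],[c,d]], inverse = (1/det)·[[d,-b],[-c,a]]
det = (1)(1) - (4)(0) = 1 - 0 = 1
Inverse = [[1, -4], [0, 1]]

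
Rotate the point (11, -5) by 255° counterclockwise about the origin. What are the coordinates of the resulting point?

Rotation matrix for 255°: [[cos 255°, -sin 255°], [sin 255°, cos 255°]] ≈ [[-0.258819, 0.965926], [-0.965926, -0.258819]]
[[-0.258819, 0.965926], [-0.965926, -0.258819]] × [11, -5]ᵀ ≈ [-7.6766, -9.3311]ᵀ
Result: (-7.6766, -9.3311)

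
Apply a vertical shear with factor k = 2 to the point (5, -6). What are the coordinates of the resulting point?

Shear matrix for vertical shear with factor k = 2:
[[1, 0], [2, 1]]
Result: (5, -6) → (5, 4)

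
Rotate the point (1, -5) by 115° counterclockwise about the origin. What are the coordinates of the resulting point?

Rotation matrix for 115°: [[cos 115°, -sin 115°], [sin 115°, cos 115°]] ≈ [[-0.422618, -0.906308], [0.906308, -0.422618]]
[[-0.422618, -0.906308], [0.906308, -0.422618]] × [1, -5]ᵀ ≈ [4.1089, 3.0194]ᵀ
Result: (4.1089, 3.0194)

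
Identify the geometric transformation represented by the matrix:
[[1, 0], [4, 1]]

This matrix represents: vertical shear with factor 4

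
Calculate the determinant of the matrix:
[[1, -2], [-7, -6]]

For a 2×2 matrix [[a, b], [c, d]], det = ad - bc
det = (1)(-6) - (-2)(-7) = -6 - 14 = -20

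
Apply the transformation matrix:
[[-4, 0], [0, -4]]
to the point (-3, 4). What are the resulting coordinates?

Matrix multiplication:
[[-4, 0], [0, -4]] × [-3, 4]ᵀ
= [(-4)(-3) + (0)(4), (0)(-3) + (-4)(4)]ᵀ
= [12, -16]ᵀ
Result: (12, -16)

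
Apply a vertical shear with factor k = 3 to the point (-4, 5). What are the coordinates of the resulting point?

Shear matrix for vertical shear with factor k = 3:
[[1, 0], [3, 1]]
Result: (-4, 5) → (-4, -7)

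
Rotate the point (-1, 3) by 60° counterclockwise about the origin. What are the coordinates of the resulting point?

Rotation matrix for 60°: [[cos 60°, -sin 60°], [sin 60°, cos 60°]] ≈ [[0.500000, -0.866025], [0.866025, 0.500000]]
[[0.500000, -0.866025], [0.866025, 0.500000]] × [-1, 3]ᵀ ≈ [-3.0981, 0.6340]ᵀ
Result: (-3.0981, 0.6340)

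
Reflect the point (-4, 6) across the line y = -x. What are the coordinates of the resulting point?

Reflection across line y = -x: (-4, 6) → (-6, 4)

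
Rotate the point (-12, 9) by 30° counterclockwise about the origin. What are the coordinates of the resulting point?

Rotation matrix for 30°: [[cos 30°, -sin 30°], [sin 30°, cos 30°]] ≈ [[0.866025, -0.500000], [0.500000, 0.866025]]
[[0.866025, -0.500000], [0.500000, 0.866025]] × [-12, 9]ᵀ ≈ [-14.8923, 1.7942]ᵀ
Result: (-14.8923, 1.7942)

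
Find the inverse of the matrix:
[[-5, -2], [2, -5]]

For [[a,b],[c,d]], inverse = (1/det)·[[d,-b],[-c,a]]
det = (-5)(-5) - (-2)(2) = 25 - -4 = 29
Inverse = (1/29)·[[-5, 2], [-2, -5]]
= [[-5/29, 2/29], [-2/29, -5/29]]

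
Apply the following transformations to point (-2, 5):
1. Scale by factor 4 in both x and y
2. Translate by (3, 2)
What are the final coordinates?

Step 1: Scale (-2, 5) by 4 → (-8, 20)
Step 2: Translate by (3, 2) → (-5, 22)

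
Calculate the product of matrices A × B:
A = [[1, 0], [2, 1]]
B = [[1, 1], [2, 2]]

Matrix multiplication:
C[0][0] = 1×1 + 0×2 = 1
C[0][1] = 1×1 + 0×2 = 1
C[1][0] = 2×1 + 1×2 = 4
C[1][1] = 2×1 + 1×2 = 4
Result: [[1, 1], [4, 4]]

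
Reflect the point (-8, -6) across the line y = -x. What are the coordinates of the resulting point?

Reflection across line y = -x: (-8, -6) → (6, 8)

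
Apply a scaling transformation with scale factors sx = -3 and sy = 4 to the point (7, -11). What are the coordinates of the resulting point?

Scaling matrix:
[[-3, 0], [0, 4]]
Result: (7 × -3, -11 × 4) = (-21, -44)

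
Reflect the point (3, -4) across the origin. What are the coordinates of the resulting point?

Reflection across origin: (3, -4) → (-3, 4)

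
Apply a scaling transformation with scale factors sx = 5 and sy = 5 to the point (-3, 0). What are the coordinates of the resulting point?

Scaling matrix:
[[5, 0], [0, 5]]
Result: (-3 × 5, 0 × 5) = (-15, 0)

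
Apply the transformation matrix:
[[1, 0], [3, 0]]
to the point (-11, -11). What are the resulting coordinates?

Matrix multiplication:
[[1, 0], [3, 0]] × [-11, -11]ᵀ
= [(1)(-11) + (0)(-11), (3)(-11) + (0)(-11)]ᵀ
= [-11, -33]ᵀ
Result: (-11, -33)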